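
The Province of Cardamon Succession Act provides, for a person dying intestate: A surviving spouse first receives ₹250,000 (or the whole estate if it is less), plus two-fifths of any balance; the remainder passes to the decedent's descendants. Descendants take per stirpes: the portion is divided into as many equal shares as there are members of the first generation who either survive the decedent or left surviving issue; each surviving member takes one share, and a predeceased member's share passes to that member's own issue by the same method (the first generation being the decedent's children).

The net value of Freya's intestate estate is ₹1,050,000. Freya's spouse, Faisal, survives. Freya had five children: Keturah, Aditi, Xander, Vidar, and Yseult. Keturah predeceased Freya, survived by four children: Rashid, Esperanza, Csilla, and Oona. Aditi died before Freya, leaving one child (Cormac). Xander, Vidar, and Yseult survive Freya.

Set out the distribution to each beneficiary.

Faisal first takes ₹250,000, leaving a balance of ₹800,000. Faisal then takes two-fifths of the balance (₹320,000), for a total of ₹570,000. The remaining ₹480,000 passes to the descendants.
The descendants' portion (₹480,000) is divided into 5 shares of ₹96,000: Xander, Vidar, and Yseult each take ₹96,000; Keturah's ₹96,000 share passes to Keturah's issue; Aditi's ₹96,000 share passes to Aditi's issue.
Keturah's share (₹96,000) is divided into 4 shares of ₹24,000: Rashid, Esperanza, Csilla, and Oona each take ₹24,000.
Aditi's share (₹96,000) passes entirely to Cormac.

Faisal: ₹570,000; Rashid: ₹24,000; Esperanza: ₹24,000; Csilla: ₹24,000; Oona: ₹24,000; Cormac: ₹96,000; Xander: ₹96,000; Vidar: ₹96,000; Yseult: ₹96,000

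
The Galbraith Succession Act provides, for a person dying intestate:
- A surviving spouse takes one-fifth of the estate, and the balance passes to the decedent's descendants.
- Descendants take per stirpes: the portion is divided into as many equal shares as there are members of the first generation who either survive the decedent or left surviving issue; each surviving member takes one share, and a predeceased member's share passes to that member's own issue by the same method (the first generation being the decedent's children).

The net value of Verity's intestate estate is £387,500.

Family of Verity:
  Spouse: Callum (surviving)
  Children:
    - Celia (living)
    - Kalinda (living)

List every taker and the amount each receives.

Callum: £77,500; Celia: £155,000; Kalinda: £155,000

Callum takes one-fifth of £387,500 = £77,500. The remaining £310,000 passes to the descendants.
The descendants' portion (£310,000) is divided into 2 shares of £155,000: Celia and Kalinda each take £155,000.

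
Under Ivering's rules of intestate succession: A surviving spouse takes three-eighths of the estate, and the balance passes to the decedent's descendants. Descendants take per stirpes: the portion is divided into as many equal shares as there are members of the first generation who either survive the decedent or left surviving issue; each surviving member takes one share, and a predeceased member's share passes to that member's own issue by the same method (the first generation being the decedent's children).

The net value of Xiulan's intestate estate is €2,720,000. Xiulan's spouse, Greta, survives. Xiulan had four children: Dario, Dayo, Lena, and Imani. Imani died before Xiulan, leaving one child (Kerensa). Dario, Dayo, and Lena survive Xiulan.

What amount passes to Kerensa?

Kerensa receives €425,000.

Greta takes three-eighths of €2,720,000 = €1,020,000. The remaining €1,700,000 passes to the descendants.
The descendants' portion (€1,700,000) is divided into 4 shares of €425,000: Dario, Dayo, and Lena each take €425,000; Imani's €425,000 share passes to Imani's issue.
Imani's share (€425,000) passes entirely to Kerensa.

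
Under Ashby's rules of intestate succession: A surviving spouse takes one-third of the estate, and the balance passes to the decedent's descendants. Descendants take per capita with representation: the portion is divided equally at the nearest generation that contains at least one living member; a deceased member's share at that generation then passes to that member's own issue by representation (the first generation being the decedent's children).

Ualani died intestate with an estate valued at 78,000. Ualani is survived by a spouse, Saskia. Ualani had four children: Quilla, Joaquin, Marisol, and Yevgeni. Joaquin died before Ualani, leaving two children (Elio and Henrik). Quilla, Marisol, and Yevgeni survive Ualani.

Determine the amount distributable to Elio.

Saskia takes one-third of 78,000 = 26,000. The remaining 52,000 passes to the descendants.
The descendants' portion (52,000) is divided into 4 shares of 13,000: Quilla, Marisol, and Yevgeni each take 13,000; Joaquin's 13,000 share passes to Joaquin's issue.
Joaquin's share (13,000) is divided into 2 shares of 6,500: Elio and Henrik each take 6,500.

Elio receives 6,500.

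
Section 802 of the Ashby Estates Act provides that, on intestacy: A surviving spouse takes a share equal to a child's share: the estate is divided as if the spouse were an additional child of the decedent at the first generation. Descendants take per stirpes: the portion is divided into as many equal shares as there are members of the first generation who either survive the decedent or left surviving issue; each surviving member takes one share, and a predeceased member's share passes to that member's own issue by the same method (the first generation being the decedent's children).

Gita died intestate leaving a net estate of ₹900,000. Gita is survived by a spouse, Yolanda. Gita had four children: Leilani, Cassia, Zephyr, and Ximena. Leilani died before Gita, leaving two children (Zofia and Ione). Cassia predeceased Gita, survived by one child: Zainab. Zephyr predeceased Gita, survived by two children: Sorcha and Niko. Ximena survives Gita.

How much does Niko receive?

Niko receives ₹90,000.

The spouse counts as an additional share at the children's level, so there are 5 primary shares of ₹180,000. Yolanda takes one such share (₹180,000).
The children's combined portion (₹720,000) is divided into 4 shares of ₹180,000: Ximena takes ₹180,000; Leilani's ₹180,000 share passes to Leilani's issue; Cassia's ₹180,000 share passes to Cassia's issue; Zephyr's ₹180,000 share passes to Zephyr's issue.
Leilani's share (₹180,000) is divided into 2 shares of ₹90,000: Zofia and Ione each take ₹90,000.
Cassia's share (₹180,000) passes entirely to Zainab.
Zephyr's share (₹180,000) is divided into 2 shares of ₹90,000: Sorcha and Niko each take ₹90,000.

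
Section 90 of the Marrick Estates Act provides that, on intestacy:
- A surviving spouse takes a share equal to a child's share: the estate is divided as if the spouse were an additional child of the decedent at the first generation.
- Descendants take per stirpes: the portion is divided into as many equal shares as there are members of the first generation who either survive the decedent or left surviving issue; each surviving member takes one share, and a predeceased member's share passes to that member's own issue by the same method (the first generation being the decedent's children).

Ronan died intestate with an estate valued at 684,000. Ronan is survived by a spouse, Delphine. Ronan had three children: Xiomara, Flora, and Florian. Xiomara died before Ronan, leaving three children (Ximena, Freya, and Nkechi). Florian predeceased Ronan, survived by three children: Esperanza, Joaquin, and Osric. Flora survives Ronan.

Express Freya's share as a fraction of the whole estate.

The spouse counts as an additional share at the children's level, so there are 4 primary shares of 171,000. Delphine takes one such share (171,000).
The children's combined portion (513,000) is divided into 3 shares of 171,000: Flora takes 171,000; Xiomara's 171,000 share passes to Xiomara's issue; Florian's 171,000 share passes to Florian's issue.
Xiomara's share (171,000) is divided into 3 shares of 57,000: Ximena, Freya, and Nkechi each take 57,000.
Florian's share (171,000) is divided into 3 shares of 57,000: Esperanza, Joaquin, and Osric each take 57,000.

Freya receives 1/12 of the estate.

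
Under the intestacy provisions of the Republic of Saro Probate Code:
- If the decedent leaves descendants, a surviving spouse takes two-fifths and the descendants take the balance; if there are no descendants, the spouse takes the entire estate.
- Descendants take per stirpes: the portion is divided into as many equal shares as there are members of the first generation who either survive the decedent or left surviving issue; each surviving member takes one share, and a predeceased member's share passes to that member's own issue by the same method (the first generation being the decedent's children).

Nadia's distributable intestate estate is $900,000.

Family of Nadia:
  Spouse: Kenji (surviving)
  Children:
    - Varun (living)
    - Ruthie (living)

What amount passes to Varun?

Kenji takes two-fifths of $900,000 = $360,000. The remaining $540,000 passes to the descendants.
The descendants' portion ($540,000) is divided into 2 shares of $270,000: Varun and Ruthie each take $270,000.

Varun receives $270,000.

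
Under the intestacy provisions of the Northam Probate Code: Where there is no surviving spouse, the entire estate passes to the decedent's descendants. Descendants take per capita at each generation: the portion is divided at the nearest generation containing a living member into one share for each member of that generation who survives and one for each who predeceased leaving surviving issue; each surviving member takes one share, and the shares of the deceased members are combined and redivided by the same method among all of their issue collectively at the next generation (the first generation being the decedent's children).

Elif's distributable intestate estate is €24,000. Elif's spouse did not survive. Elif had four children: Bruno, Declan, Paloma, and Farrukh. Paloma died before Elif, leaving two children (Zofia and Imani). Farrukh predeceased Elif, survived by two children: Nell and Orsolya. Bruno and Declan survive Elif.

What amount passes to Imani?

The entire €24,000 passes to the descendants.
That amount (€24,000) is divided at the children's generation into 4 shares of €6,000. Bruno and Declan each take €6,000. The 2 shares of the deceased (Paloma and Farrukh) are combined into a pool of €12,000.
That pool (€12,000) is divided at the grandchildren's generation equally among Zofia, Imani, Nell, and Orsolya: €3,000 each.

Imani receives €3,000.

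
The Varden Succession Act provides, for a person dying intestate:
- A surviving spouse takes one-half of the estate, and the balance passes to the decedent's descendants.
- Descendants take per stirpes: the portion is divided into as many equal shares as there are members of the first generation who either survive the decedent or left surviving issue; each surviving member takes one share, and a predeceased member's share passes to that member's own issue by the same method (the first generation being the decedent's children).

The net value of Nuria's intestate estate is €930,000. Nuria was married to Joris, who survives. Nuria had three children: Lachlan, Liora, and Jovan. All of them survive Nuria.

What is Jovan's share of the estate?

Joris takes one-half of €930,000 = €465,000. The remaining €465,000 passes to the descendants.
The descendants' portion (€465,000) is divided into 3 shares of €155,000: Lachlan, Liora, and Jovan each take €155,000.

Jovan receives €155,000.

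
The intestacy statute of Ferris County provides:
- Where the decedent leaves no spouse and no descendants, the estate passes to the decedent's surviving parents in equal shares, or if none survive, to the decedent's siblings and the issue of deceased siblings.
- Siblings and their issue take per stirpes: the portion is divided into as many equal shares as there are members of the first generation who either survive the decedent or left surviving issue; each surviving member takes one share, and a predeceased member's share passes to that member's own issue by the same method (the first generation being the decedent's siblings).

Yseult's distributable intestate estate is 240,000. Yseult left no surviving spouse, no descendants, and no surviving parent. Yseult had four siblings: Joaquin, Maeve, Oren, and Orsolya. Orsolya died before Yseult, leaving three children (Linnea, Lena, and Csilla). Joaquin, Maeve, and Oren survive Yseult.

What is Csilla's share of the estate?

Csilla receives 20,000.

The entire 240,000 passes to the siblings and their issue.
That amount (240,000) is divided into 4 shares of 60,000: Joaquin, Maeve, and Oren each take 60,000; Orsolya's 60,000 share passes to Orsolya's issue.
Orsolya's share (60,000) is divided into 3 shares of 20,000: Linnea, Lena, and Csilla each take 20,000.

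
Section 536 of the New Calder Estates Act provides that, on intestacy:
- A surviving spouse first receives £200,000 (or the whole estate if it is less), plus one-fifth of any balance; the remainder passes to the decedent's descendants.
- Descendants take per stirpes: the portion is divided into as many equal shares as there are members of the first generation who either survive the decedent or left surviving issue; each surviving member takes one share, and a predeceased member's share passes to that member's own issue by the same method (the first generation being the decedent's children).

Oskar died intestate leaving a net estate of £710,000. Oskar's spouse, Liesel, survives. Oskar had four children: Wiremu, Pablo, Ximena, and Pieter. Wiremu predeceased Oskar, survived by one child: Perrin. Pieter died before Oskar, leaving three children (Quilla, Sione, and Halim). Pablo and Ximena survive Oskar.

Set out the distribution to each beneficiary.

Liesel first takes £200,000, leaving a balance of £510,000. Liesel then takes one-fifth of the balance (£102,000), for a total of £302,000. The remaining £408,000 passes to the descendants.
The descendants' portion (£408,000) is divided into 4 shares of £102,000: Pablo and Ximena each take £102,000; Wiremu's £102,000 share passes to Wiremu's issue; Pieter's £102,000 share passes to Pieter's issue.
Wiremu's share (£102,000) passes entirely to Perrin.
Pieter's share (£102,000) is divided into 3 shares of £34,000: Quilla, Sione, and Halim each take £34,000.

Liesel: £302,000; Perrin: £102,000; Pablo: £102,000; Ximena: £102,000; Quilla: £34,000; Sione: £34,000; Halim: £34,000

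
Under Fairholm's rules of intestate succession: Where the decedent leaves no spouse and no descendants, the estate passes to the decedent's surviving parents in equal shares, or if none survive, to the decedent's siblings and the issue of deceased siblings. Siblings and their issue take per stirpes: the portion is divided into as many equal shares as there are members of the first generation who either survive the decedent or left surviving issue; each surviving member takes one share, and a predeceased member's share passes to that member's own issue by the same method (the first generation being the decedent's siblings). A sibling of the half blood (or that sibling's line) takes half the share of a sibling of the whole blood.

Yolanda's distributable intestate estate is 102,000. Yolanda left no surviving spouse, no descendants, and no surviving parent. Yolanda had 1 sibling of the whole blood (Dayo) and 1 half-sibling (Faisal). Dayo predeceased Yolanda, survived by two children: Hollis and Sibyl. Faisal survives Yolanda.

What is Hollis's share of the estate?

The entire 102,000 passes to the siblings and their issue.
Counting each half-blood sibling's line as half a unit, there are 3/2 units in 102,000, so one unit is 68,000. Whole-blood lines (Dayo) take 68,000 each; half-blood lines (Faisal) take 34,000 each.
Dayo's share (68,000) is divided into 2 shares of 34,000: Hollis and Sibyl each take 34,000.

Hollis receives 34,000.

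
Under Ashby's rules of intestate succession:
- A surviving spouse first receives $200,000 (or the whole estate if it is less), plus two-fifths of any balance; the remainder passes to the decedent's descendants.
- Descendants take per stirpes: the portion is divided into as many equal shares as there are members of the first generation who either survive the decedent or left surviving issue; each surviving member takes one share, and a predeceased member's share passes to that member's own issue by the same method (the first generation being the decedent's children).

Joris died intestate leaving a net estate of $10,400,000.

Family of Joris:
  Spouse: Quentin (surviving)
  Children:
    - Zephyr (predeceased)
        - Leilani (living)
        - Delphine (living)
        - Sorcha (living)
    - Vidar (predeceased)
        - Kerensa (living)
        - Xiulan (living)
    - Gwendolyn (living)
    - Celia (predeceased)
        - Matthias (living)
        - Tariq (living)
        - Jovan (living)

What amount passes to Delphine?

Delphine receives $510,000.

Quentin first takes $200,000, leaving a balance of $10,200,000. Quentin then takes two-fifths of the balance ($4,080,000), for a total of $4,280,000. The remaining $6,120,000 passes to the descendants.
The descendants' portion ($6,120,000) is divided into 4 shares of $1,530,000: Gwendolyn takes $1,530,000; Zephyr's $1,530,000 share passes to Zephyr's issue; Vidar's $1,530,000 share passes to Vidar's issue; Celia's $1,530,000 share passes to Celia's issue.
Zephyr's share ($1,530,000) is divided into 3 shares of $510,000: Leilani, Delphine, and Sorcha each take $510,000.
Vidar's share ($1,530,000) is divided into 2 shares of $765,000: Kerensa and Xiulan each take $765,000.
Celia's share ($1,530,000) is divided into 3 shares of $510,000: Matthias, Tariq, and Jovan each take $510,000.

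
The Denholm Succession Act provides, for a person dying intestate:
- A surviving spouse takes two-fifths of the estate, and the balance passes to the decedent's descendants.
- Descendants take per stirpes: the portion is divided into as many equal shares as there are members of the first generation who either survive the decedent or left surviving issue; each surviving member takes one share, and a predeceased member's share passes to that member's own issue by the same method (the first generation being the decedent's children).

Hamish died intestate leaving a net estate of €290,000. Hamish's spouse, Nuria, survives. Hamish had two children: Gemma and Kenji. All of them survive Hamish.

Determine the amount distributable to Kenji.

Nuria takes two-fifths of €290,000 = €116,000. The remaining €174,000 passes to the descendants.
The descendants' portion (€174,000) is divided into 2 shares of €87,000: Gemma and Kenji each take €87,000.

Kenji receives €87,000.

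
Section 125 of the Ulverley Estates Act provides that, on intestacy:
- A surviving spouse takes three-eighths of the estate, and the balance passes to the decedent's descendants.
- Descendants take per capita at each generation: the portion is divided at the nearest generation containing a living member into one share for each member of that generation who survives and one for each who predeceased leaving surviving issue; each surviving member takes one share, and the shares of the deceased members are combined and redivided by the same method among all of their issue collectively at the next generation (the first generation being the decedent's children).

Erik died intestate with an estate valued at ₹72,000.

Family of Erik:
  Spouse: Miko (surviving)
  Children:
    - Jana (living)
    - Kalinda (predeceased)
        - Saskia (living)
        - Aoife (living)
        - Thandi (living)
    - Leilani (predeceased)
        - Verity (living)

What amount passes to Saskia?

Saskia receives ₹7,500.

Miko takes three-eighths of ₹72,000 = ₹27,000. The remaining ₹45,000 passes to the descendants.
The descendants' portion (₹45,000) is divided at the children's generation into 3 shares of ₹15,000. Jana takes ₹15,000. The 2 shares of the deceased (Kalinda and Leilani) are combined into a pool of ₹30,000.
That pool (₹30,000) is divided at the grandchildren's generation equally among Saskia, Aoife, Thandi, and Verity: ₹7,500 each.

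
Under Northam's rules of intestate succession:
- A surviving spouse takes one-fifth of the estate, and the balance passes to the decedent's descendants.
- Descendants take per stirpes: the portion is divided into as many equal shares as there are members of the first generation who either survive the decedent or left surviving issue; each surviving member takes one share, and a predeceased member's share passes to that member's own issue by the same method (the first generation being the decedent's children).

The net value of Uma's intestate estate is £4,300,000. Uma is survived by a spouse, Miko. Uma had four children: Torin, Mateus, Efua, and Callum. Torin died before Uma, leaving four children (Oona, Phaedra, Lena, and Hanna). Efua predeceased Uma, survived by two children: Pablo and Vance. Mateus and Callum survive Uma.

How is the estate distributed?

Miko takes one-fifth of £4,300,000 = £860,000. The remaining £3,440,000 passes to the descendants.
The descendants' portion (£3,440,000) is divided into 4 shares of £860,000: Mateus and Callum each take £860,000; Torin's £860,000 share passes to Torin's issue; Efua's £860,000 share passes to Efua's issue.
Torin's share (£860,000) is divided into 4 shares of £215,000: Oona, Phaedra, Lena, and Hanna each take £215,000.
Efua's share (£860,000) is divided into 2 shares of £430,000: Pablo and Vance each take £430,000.

Miko: £860,000; Oona: £215,000; Phaedra: £215,000; Lena: £215,000; Hanna: £215,000; Mateus: £860,000; Pablo: £430,000; Vance: £430,000; Callum: £860,000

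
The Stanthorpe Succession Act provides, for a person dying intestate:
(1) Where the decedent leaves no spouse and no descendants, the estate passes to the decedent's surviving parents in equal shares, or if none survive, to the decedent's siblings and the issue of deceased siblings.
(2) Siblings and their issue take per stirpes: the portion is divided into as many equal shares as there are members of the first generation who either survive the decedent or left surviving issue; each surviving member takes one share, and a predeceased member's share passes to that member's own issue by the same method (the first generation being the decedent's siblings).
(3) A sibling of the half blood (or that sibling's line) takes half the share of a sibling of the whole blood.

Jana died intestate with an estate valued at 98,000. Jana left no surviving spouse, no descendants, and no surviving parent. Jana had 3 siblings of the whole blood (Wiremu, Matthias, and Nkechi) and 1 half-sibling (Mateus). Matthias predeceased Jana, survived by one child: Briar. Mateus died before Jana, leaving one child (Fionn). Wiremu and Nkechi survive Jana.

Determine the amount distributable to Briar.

The entire 98,000 passes to the siblings and their issue.
Counting each half-blood sibling's line as half a unit, there are 7/2 units in 98,000, so one unit is 28,000. Whole-blood lines (Wiremu, Matthias, and Nkechi) take 28,000 each; half-blood lines (Mateus) take 14,000 each.
Matthias's share (28,000) passes entirely to Briar.
Mateus's share (14,000) passes entirely to Fionn.

Briar receives 28,000.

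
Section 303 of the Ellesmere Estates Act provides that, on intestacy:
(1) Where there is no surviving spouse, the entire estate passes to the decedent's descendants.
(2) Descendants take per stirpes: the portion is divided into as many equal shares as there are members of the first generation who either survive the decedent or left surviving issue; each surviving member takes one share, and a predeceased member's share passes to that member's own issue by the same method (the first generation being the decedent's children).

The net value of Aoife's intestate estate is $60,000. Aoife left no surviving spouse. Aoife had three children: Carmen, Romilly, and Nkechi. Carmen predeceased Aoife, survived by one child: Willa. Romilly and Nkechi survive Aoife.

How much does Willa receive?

Willa receives $20,000.

The entire $60,000 passes to the descendants.
That amount ($60,000) is divided into 3 shares of $20,000: Romilly and Nkechi each take $20,000; Carmen's $20,000 share passes to Carmen's issue.
Carmen's share ($20,000) passes entirely to Willa.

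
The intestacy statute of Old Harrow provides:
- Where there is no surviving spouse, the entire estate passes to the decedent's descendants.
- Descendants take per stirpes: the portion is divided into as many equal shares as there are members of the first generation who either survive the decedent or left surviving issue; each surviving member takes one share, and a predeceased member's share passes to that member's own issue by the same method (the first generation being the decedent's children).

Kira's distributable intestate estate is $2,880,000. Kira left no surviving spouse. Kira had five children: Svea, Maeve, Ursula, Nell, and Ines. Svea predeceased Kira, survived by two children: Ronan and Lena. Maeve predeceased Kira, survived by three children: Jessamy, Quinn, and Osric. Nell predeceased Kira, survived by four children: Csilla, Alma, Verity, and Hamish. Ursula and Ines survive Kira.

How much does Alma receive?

Alma receives $144,000.

The entire $2,880,000 passes to the descendants.
That amount ($2,880,000) is divided into 5 shares of $576,000: Ursula and Ines each take $576,000; Svea's $576,000 share passes to Svea's issue; Maeve's $576,000 share passes to Maeve's issue; Nell's $576,000 share passes to Nell's issue.
Svea's share ($576,000) is divided into 2 shares of $288,000: Ronan and Lena each take $288,000.
Maeve's share ($576,000) is divided into 3 shares of $192,000: Jessamy, Quinn, and Osric each take $192,000.
Nell's share ($576,000) is divided into 4 shares of $144,000: Csilla, Alma, Verity, and Hamish each take $144,000.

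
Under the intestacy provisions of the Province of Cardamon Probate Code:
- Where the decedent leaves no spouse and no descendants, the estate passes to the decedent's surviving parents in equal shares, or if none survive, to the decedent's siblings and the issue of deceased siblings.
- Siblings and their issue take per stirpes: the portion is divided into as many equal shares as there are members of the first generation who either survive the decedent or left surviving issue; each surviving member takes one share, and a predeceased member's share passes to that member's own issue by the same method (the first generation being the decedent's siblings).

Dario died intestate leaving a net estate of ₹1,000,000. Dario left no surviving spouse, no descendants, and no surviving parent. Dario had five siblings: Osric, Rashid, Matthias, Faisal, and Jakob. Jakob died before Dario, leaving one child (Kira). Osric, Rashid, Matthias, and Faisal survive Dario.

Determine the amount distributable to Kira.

The entire ₹1,000,000 passes to the siblings and their issue.
That amount (₹1,000,000) is divided into 5 shares of ₹200,000: Osric, Rashid, Matthias, and Faisal each take ₹200,000; Jakob's ₹200,000 share passes to Jakob's issue.
Jakob's share (₹200,000) passes entirely to Kira.

Kira receives ₹200,000.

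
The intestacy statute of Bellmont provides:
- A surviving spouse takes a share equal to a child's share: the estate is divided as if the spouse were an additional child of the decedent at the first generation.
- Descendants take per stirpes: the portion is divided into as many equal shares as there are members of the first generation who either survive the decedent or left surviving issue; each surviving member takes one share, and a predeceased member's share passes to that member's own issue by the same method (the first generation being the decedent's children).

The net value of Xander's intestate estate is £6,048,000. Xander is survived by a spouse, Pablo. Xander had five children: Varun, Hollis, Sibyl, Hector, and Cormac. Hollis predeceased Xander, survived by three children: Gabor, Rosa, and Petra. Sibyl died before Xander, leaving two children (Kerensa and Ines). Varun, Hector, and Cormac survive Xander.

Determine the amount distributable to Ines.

Ines receives £504,000.

The spouse counts as an additional share at the children's level, so there are 6 primary shares of £1,008,000. Pablo takes one such share (£1,008,000).
The children's combined portion (£5,040,000) is divided into 5 shares of £1,008,000: Varun, Hector, and Cormac each take £1,008,000; Hollis's £1,008,000 share passes to Hollis's issue; Sibyl's £1,008,000 share passes to Sibyl's issue.
Hollis's share (£1,008,000) is divided into 3 shares of £336,000: Gabor, Rosa, and Petra each take £336,000.
Sibyl's share (£1,008,000) is divided into 2 shares of £504,000: Kerensa and Ines each take £504,000.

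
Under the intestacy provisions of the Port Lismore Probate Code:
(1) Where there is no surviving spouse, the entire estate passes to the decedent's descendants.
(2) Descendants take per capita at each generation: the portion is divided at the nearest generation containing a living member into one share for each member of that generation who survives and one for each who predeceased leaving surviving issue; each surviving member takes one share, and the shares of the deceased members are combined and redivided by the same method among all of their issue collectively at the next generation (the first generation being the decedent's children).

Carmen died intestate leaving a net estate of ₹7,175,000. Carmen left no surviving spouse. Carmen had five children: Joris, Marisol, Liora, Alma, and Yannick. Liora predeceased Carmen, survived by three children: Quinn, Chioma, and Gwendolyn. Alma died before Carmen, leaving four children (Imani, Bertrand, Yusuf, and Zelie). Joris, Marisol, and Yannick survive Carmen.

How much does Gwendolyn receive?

The entire ₹7,175,000 passes to the descendants.
That amount (₹7,175,000) is divided at the children's generation into 5 shares of ₹1,435,000. Joris, Marisol, and Yannick each take ₹1,435,000. The 2 shares of the deceased (Liora and Alma) are combined into a pool of ₹2,870,000.
That pool (₹2,870,000) is divided at the grandchildren's generation equally among Quinn, Chioma, Gwendolyn, Imani, Bertrand, Yusuf, and Zelie: ₹410,000 each.

Gwendolyn receives ₹410,000.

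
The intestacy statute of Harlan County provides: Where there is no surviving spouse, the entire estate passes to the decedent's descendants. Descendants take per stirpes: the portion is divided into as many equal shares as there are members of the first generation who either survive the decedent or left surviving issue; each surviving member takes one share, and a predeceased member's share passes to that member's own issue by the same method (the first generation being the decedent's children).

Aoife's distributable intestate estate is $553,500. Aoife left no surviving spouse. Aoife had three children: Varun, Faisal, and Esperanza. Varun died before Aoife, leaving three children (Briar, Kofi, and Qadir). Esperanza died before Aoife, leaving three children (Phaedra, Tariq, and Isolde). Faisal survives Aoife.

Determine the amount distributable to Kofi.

The entire $553,500 passes to the descendants.
That amount ($553,500) is divided into 3 shares of $184,500: Faisal takes $184,500; Varun's $184,500 share passes to Varun's issue; Esperanza's $184,500 share passes to Esperanza's issue.
Varun's share ($184,500) is divided into 3 shares of $61,500: Briar, Kofi, and Qadir each take $61,500.
Esperanza's share ($184,500) is divided into 3 shares of $61,500: Phaedra, Tariq, and Isolde each take $61,500.

Kofi receives $61,500.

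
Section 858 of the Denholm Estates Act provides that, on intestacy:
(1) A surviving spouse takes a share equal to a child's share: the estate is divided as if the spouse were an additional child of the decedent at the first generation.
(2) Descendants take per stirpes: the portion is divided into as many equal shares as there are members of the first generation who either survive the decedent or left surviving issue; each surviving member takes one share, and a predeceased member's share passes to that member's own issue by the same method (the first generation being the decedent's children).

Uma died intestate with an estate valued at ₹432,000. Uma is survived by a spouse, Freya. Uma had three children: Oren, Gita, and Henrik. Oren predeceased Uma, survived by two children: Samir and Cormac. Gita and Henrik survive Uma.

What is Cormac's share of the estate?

The spouse counts as an additional share at the children's level, so there are 4 primary shares of ₹108,000. Freya takes one such share (₹108,000).
The children's combined portion (₹324,000) is divided into 3 shares of ₹108,000: Gita and Henrik each take ₹108,000; Oren's ₹108,000 share passes to Oren's issue.
Oren's share (₹108,000) is divided into 2 shares of ₹54,000: Samir and Cormac each take ₹54,000.

Cormac receives ₹54,000.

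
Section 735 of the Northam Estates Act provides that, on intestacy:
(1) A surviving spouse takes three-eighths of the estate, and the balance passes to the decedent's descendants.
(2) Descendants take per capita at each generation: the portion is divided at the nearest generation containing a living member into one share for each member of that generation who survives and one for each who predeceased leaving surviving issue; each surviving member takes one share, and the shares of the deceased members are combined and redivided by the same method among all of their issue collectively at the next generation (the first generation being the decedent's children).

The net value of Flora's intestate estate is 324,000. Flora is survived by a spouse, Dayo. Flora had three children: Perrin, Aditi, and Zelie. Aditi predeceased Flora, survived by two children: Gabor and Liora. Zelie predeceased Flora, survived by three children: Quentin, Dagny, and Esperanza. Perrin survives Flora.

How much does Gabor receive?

Dayo takes three-eighths of 324,000 = 121,500. The remaining 202,500 passes to the descendants.
The descendants' portion (202,500) is divided at the children's generation into 3 shares of 67,500. Perrin takes 67,500. The 2 shares of the deceased (Aditi and Zelie) are combined into a pool of 135,000.
That pool (135,000) is divided at the grandchildren's generation equally among Gabor, Liora, Quentin, Dagny, and Esperanza: 27,000 each.

Gabor receives 27,000.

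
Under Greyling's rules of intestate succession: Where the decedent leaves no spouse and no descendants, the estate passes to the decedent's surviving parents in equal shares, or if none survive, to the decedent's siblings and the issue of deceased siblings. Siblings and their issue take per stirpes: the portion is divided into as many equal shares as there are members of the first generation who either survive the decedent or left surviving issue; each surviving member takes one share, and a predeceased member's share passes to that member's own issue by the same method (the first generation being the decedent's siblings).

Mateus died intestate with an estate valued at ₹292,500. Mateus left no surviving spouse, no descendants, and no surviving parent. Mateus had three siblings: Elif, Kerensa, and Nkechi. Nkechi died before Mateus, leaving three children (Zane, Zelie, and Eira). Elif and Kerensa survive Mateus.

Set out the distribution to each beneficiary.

Elif: ₹97,500; Kerensa: ₹97,500; Zane: ₹32,500; Zelie: ₹32,500; Eira: ₹32,500

The entire ₹292,500 passes to the siblings and their issue.
That amount (₹292,500) is divided into 3 shares of ₹97,500: Elif and Kerensa each take ₹97,500; Nkechi's ₹97,500 share passes to Nkechi's issue.
Nkechi's share (₹97,500) is divided into 3 shares of ₹32,500: Zane, Zelie, and Eira each take ₹32,500.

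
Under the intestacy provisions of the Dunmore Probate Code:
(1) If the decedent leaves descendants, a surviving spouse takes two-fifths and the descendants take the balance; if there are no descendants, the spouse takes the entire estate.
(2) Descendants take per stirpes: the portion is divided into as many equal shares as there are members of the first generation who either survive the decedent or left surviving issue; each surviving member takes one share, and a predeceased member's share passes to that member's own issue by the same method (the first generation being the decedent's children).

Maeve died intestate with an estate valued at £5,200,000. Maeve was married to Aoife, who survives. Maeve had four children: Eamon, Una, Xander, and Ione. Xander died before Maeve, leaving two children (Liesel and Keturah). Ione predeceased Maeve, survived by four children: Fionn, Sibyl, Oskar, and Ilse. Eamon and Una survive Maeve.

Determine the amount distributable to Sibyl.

Aoife takes two-fifths of £5,200,000 = £2,080,000. The remaining £3,120,000 passes to the descendants.
The descendants' portion (£3,120,000) is divided into 4 shares of £780,000: Eamon and Una each take £780,000; Xander's £780,000 share passes to Xander's issue; Ione's £780,000 share passes to Ione's issue.
Xander's share (£780,000) is divided into 2 shares of £390,000: Liesel and Keturah each take £390,000.
Ione's share (£780,000) is divided into 4 shares of £195,000: Fionn, Sibyl, Oskar, and Ilse each take £195,000.

Sibyl receives £195,000.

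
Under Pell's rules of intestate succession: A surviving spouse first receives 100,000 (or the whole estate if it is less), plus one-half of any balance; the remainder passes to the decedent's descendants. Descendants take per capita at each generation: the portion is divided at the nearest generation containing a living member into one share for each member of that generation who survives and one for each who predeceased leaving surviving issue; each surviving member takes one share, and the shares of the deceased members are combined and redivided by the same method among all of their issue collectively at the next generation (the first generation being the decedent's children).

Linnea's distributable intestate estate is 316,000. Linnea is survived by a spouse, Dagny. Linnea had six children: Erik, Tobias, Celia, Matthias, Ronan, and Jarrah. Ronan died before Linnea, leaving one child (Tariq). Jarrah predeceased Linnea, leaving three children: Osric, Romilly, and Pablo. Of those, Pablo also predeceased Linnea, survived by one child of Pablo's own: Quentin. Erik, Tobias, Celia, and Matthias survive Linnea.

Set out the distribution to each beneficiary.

Dagny: 208,000; Erik: 18,000; Tobias: 18,000; Celia: 18,000; Matthias: 18,000; Tariq: 9,000; Osric: 9,000; Romilly: 9,000; Quentin: 9,000

Dagny first takes 100,000, leaving a balance of 216,000. Dagny then takes one-half of the balance (108,000), for a total of 208,000. The remaining 108,000 passes to the descendants.
The descendants' portion (108,000) is divided at the children's generation into 6 shares of 18,000. Erik, Tobias, Celia, and Matthias each take 18,000. The 2 shares of the deceased (Ronan and Jarrah) are combined into a pool of 36,000.
That pool (36,000) is divided at the grandchildren's generation into 4 shares of 9,000. Tariq, Osric, and Romilly each take 9,000. The remaining share for the deceased Pablo (9,000) is carried to the next generation.
That pool (9,000) passes entirely to Quentin, the sole taker at the great-grandchildren's generation.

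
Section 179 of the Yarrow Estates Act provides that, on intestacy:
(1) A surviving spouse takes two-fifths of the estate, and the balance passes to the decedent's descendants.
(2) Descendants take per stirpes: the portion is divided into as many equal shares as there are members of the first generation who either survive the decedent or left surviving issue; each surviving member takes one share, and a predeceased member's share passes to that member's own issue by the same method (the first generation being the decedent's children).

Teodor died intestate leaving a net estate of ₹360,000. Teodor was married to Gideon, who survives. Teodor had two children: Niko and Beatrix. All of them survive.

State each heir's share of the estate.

Gideon takes two-fifths of ₹360,000 = ₹144,000. The remaining ₹216,000 passes to the descendants.
The descendants' portion (₹216,000) is divided into 2 shares of ₹108,000: Niko and Beatrix each take ₹108,000.

Gideon: ₹144,000; Niko: ₹108,000; Beatrix: ₹108,000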